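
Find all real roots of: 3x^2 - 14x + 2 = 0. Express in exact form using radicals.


Using the quadratic formula: x = (-b ± sqrt(b^2 - 4ac)) / (2a)
Here a = 3, b = -14, c = 2
Discriminant = b^2 - 4ac = (-14)^2 - 4(3)(2) = 196 - 24 = 172
Since discriminant = 172 > 0, there are two real roots.
x = (14 ± 2*sqrt(43)) / 6
Simplifying: x = (7 ± sqrt(43)) / 3
Numerically: x ≈ 4.5191 or x ≈ 0.1475

x = (7 + sqrt(43)) / 3 or x = (7 - sqrt(43)) / 3


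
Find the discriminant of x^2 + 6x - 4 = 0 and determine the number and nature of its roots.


For ax^2 + bx + c = 0, discriminant D = b^2 - 4ac
Here a = 1, b = 6, c = -4
D = (6)^2 - 4(1)(-4) = 36 + 16 = 52

D = 52 > 0 but not a perfect square
The equation has 2 distinct real irrational roots.

Discriminant = 52, 2 distinct real irrational roots


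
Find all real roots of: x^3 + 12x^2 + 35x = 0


The constant term is 0, so x = 0 is a root. Factor out x:
  x(x^2 + 12x + 35) = 0
Solve the quadratic x^2 + 12x + 35 = 0: discriminant = 12^2 - 4(1)(35) = 144 - 140 = 4.
sqrt(4) = 2, so x = (-12 ± 2)/2: x = -5 or x = -7.

x = -7, x = -5, x = 0


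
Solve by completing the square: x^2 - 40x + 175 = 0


Start: x^2 - 40x + 175 = 0
Move constant: x^2 - 40x = -175
Half of -40 is -20, squared is 400
Add 400 to both sides: x^2 - 40x + 400 = 225
(x - 20)^2 = 225
x - 20 = ±15
x = 20 + 15 = 35 or x = 20 - 15 = 5

x = 5, x = 35


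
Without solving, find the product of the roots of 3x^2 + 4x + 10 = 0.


By Vieta's formulas for ax^2 + bx + c = 0:
  Sum of roots = -b/a
  Product of roots = c/a

Here a = 3, b = 4, c = 10
Sum = -(4)/3 = -4/3
Product = 10/3 = 10/3

Product = 10/3


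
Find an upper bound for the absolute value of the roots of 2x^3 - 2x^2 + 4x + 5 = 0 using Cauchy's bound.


Cauchy's bound: all roots r satisfy |r| <= 1 + max(|a_i/a_n|) for i = 0,...,n-1
where a_n is the leading coefficient.

Coefficients: [2, -2, 4, 5]
Leading coefficient a_n = 2
Ratios |a_i/a_n|: 1, 2, 5/2
Maximum ratio: 5/2
Cauchy's bound: |r| <= 1 + 5/2 = 7/2

Upper bound = 7/2


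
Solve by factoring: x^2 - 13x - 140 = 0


We need two numbers that multiply to -140 and add to -13.
Those numbers are 7 and -20 (since 7 * (-20) = -140 and 7 + (-20) = -13).
So x^2 - 13x - 140 = (x + 7)(x - 20) = 0
Setting each factor to zero: x = -7 or x = 20

x = -7, x = 20


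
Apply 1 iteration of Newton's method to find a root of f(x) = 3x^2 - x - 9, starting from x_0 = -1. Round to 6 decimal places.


Newton's method: x_(n+1) = x_n - f(x_n)/f'(x_n)
f(x) = 3x^2 - x - 9
f'(x) = 6x - 1

Iteration 1:
  f(-1.000000) = -5.000000
  f'(-1.000000) = -7.000000
  x_1 = -1.000000 - (-5.000000)/(-7.000000) = -1.714286

x_1 = -1.714286


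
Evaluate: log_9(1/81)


We need the exponent such that 9^? = 1/81
9^(-2) = 1/9^2 = 1/81
Therefore log_9(1/81) = -2

-2


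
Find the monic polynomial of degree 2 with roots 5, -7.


A monic polynomial with roots 5, -7 is:
p(x) = (x - 5)(x + 7)
After multiplying by (x - 5): x - 5
After multiplying by (x + 7): x^2 + 2x - 35

x^2 + 2x - 35


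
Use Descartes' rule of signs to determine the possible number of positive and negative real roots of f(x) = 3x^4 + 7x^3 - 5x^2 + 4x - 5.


Descartes' rule of signs:

For positive roots, count sign changes in f(x) = 3x^4 + 7x^3 - 5x^2 + 4x - 5:
Signs of coefficients: +, +, -, +, -
Number of sign changes: 3
Possible positive real roots: 3, 1

For negative roots, examine f(-x) = 3x^4 - 7x^3 - 5x^2 - 4x - 5:
Signs of coefficients: +, -, -, -, -
Number of sign changes: 1
Possible negative real roots: 1

Positive roots: 3 or 1; Negative roots: 1


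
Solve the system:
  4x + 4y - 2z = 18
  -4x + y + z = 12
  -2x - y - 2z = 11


Using Cramer's rule. Expand each determinant along the first row.
D  = 4*[1*(-2) - 1*(-1)] - 4*[(-4)*(-2) - 1*(-2)] + (-2)*[(-4)*(-1) - 1*(-2)]
  = 4*(-1) - 4*(10) + (-2)*(6) = -56
Dx = 18*[1*(-2) - 1*(-1)] - 4*[12*(-2) - 1*11] + (-2)*[12*(-1) - 1*11]
  = 18*(-1) - 4*(-35) + (-2)*(-23) = 168
Dy = 4*[12*(-2) - 1*11] - 18*[(-4)*(-2) - 1*(-2)] + (-2)*[(-4)*11 - 12*(-2)]
  = 4*(-35) - 18*(10) + (-2)*(-20) = -280
Dz = 4*[1*11 - 12*(-1)] - 4*[(-4)*11 - 12*(-2)] + 18*[(-4)*(-1) - 1*(-2)]
  = 4*(23) - 4*(-20) + 18*(6) = 280
x = Dx/D = 168/-56 = -3, y = Dy/D = -280/-56 = 5, z = Dz/D = 280/-56 = -5
Check eq1: (4)(-3) + (4)(5) + (-2)(-5) = 18 = 18 ✓
Check eq2: (-4)(-3) + (1)(5) + (1)(-5) = 12 = 12 ✓
Check eq3: (-2)(-3) + (-1)(5) + (-2)(-5) = 11 = 11 ✓

x = -3, y = 5, z = -5


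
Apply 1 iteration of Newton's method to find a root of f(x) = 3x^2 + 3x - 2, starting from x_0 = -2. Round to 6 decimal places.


Newton's method: x_(n+1) = x_n - f(x_n)/f'(x_n)
f(x) = 3x^2 + 3x - 2
f'(x) = 6x + 3

Iteration 1:
  f(-2.000000) = 4.000000
  f'(-2.000000) = -9.000000
  x_1 = -2.000000 - (4.000000)/(-9.000000) = -1.555556

x_1 = -1.555556


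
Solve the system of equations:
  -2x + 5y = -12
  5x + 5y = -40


Using Cramer's rule:
Determinant D = (-2)(5) - (5)(5) = -10 - 25 = -35
Dx = (-12)(5) - (-40)(5) = -60 + 200 = 140
Dy = (-2)(-40) - (5)(-12) = 80 + 60 = 140
x = Dx/D = 140/-35 = -4
y = Dy/D = 140/-35 = -4

x = -4, y = -4


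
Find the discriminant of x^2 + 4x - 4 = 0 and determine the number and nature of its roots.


For ax^2 + bx + c = 0, discriminant D = b^2 - 4ac
Here a = 1, b = 4, c = -4
D = (4)^2 - 4(1)(-4) = 16 + 16 = 32

D = 32 > 0 but not a perfect square
The equation has 2 distinct real irrational roots.

Discriminant = 32, 2 distinct real irrational roots


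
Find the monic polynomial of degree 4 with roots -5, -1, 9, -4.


A monic polynomial with roots -5, -1, 9, -4 is:
p(x) = (x + 5)(x + 1)(x - 9)(x + 4)
After multiplying by (x + 5): x + 5
After multiplying by (x + 1): x^2 + 6x + 5
After multiplying by (x - 9): x^3 - 3x^2 - 49x - 45
After multiplying by (x + 4): x^4 + x^3 - 61x^2 - 241x - 180

x^4 + x^3 - 61x^2 - 241x - 180


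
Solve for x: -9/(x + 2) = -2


Multiply both sides by (x + 2): -9 = -2(x + 2)
Distribute: -9 = -2x - 4
-2x = -9 + 4 = -5
x = 5/2

x = 5/2


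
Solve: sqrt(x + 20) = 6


Square both sides: x + 20 = 6^2 = 36
x = 36 - 20 = 16
x = 16
Check: sqrt(1*16 + 20) = sqrt(36) = 6 ✓

x = 16


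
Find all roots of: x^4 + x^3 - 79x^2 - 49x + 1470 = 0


Let p(x) = x^4 + x^3 - 79x^2 - 49x + 1470. By the rational root theorem (leading coefficient 1), any rational root is an integer divisor of 1470: try ±1, ±2, ... in turn.
Test x = 1: value = 1344 ≠ 0.
Test x = -1: value = 1440 ≠ 0.
Test x = 2: value = 1080 ≠ 0.
Test x = -2: value = 1260 ≠ 0.
Test x = 3: value = 720 ≠ 0.
Test x = -3: value = 960 ≠ 0.
Test x = 5: value = 0 ✓, so (x - 5) is a factor.
Synthetic division by (x - 5): bring down 1; 1(5) + 1 = 6; 6(5) - 79 = -49; (-49)(5) - 49 = -294; (-294)(5) + 1470 = 0 → quotient x^3 + 6x^2 - 49x - 294, remainder 0.
Continue with the quotient x^3 + 6x^2 - 49x - 294 (candidates must divide 294).
Test x = 6: value = -156 ≠ 0.
Test x = -6: value = 0 ✓, so (x + 6) is a factor.
Synthetic division by (x + 6): bring down 1; 1(-6) + 6 = 0; 0(-6) - 49 = -49; (-49)(-6) - 294 = 0 → quotient x^2 - 49, remainder 0.
Solve the quadratic x^2 - 49 = 0: discriminant = 0^2 - 4(1)(-49) = 0 + 196 = 196.
sqrt(196) = 14, so x = (0 ± 14)/2: x = 7 or x = -7.
Collecting all roots found:

x = -7, x = -6, x = 5, x = 7


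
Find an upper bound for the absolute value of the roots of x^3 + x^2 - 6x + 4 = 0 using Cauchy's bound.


Cauchy's bound: all roots r satisfy |r| <= 1 + max(|a_i/a_n|) for i = 0,...,n-1
where a_n is the leading coefficient.

Coefficients: [1, 1, -6, 4]
Leading coefficient a_n = 1
Ratios |a_i/a_n|: 1, 6, 4
Maximum ratio: 6
Cauchy's bound: |r| <= 1 + 6 = 7

Upper bound = 7


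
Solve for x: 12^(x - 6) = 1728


Express both sides with the same base.
1728 = 12^3
Since the bases match, equate exponents: x - 6 = 3
So x = 3 - (-6) = 9

x = 9


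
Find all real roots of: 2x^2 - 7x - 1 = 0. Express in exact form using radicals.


Using the quadratic formula: x = (-b ± sqrt(b^2 - 4ac)) / (2a)
Here a = 2, b = -7, c = -1
Discriminant = b^2 - 4ac = (-7)^2 - 4(2)(-1) = 49 + 8 = 57
Since discriminant = 57 > 0, there are two real roots.
x = (7 ± sqrt(57)) / 4
Numerically: x ≈ 3.6375 or x ≈ -0.1375

x = (7 + sqrt(57)) / 4 or x = (7 - sqrt(57)) / 4


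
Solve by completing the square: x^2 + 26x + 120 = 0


Start: x^2 + 26x + 120 = 0
Move constant: x^2 + 26x = -120
Half of 26 is 13, squared is 169
Add 169 to both sides: x^2 + 26x + 169 = 49
(x + 13)^2 = 49
x + 13 = ±7
x = -13 + 7 = -6 or x = -13 - 7 = -20

x = -20, x = -6


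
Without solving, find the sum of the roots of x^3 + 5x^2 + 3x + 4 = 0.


By Vieta's formulas for x^3 + bx^2 + cx + d = 0:
  r1 + r2 + r3 = -b/a = -5
  r1*r2 + r1*r3 + r2*r3 = c/a = 3
  r1*r2*r3 = -d/a = -4


Sum = -5


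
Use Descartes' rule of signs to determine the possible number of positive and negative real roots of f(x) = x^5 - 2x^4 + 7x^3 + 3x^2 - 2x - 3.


Descartes' rule of signs:

For positive roots, count sign changes in f(x) = x^5 - 2x^4 + 7x^3 + 3x^2 - 2x - 3:
Signs of coefficients: +, -, +, +, -, -
Number of sign changes: 3
Possible positive real roots: 3, 1

For negative roots, examine f(-x) = -x^5 - 2x^4 - 7x^3 + 3x^2 + 2x - 3:
Signs of coefficients: -, -, -, +, +, -
Number of sign changes: 2
Possible negative real roots: 2, 0

Positive roots: 3 or 1; Negative roots: 2 or 0


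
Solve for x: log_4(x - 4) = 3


Convert to exponential form: x - 4 = 4^3 = 64
x = 64 + 4 = 68
Check: log_4(68 - 4) = log_4(64) = log_4(64) = 3 ✓

x = 68


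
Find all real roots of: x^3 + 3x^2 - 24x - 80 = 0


Let p(x) = x^3 + 3x^2 - 24x - 80. By the rational root theorem (leading coefficient 1), any rational root is an integer divisor of 80: try ±1, ±2, ... in turn.
Test x = 1: value = -100 ≠ 0.
Test x = -1: value = -54 ≠ 0.
Test x = 2: value = -108 ≠ 0.
Test x = -2: value = -28 ≠ 0.
Test x = 4: value = -64 ≠ 0.
Test x = -4: value = 0 ✓, so (x + 4) is a factor.
Synthetic division by (x + 4): bring down 1; 1(-4) + 3 = -1; (-1)(-4) - 24 = -20; (-20)(-4) - 80 = 0 → quotient x^2 - x - 20, remainder 0.
Solve the quadratic x^2 - x - 20 = 0: discriminant = (-1)^2 - 4(1)(-20) = 1 + 80 = 81.
sqrt(81) = 9, so x = (1 ± 9)/2: x = 5 or x = -4.

x = -4 (multiplicity 2), x = 5


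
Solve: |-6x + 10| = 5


An absolute value equation |expr| = 5 gives two cases:
Case 1: -6x + 10 = 5
  -6x = -5, so x = 5/6
Case 2: -6x + 10 = -5
  -6x = -15, so x = 5/2

x = 5/6, x = 5/2


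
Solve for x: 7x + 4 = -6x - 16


Starting with: 7x + 4 = -6x - 16
Move all x terms to left: (7 + 6)x = -16 - 4
Simplify: 13x = -20
Divide both sides by 13: x = -20/13

x = -20/13


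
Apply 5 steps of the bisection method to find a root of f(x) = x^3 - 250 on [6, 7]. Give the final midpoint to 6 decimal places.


f(x) = x^3 - 250
f(6) = -34 < 0
f(7) = 93 > 0

Step 1: midpoint = (6.000000 + 7.000000)/2 = 6.500000
  f(6.500000) = 24.625000
  f(mid) > 0, so root is in [6.000000, 6.500000]

Step 2: midpoint = (6.000000 + 6.500000)/2 = 6.250000
  f(6.250000) = -5.859375
  f(mid) < 0, so root is in [6.250000, 6.500000]

Step 3: midpoint = (6.250000 + 6.500000)/2 = 6.375000
  f(6.375000) = 9.083984
  f(mid) > 0, so root is in [6.250000, 6.375000]

Step 4: midpoint = (6.250000 + 6.375000)/2 = 6.312500
  f(6.312500) = 1.538330
  f(mid) > 0, so root is in [6.250000, 6.312500]

Step 5: midpoint = (6.250000 + 6.312500)/2 = 6.281250
  f(6.281250) = -2.178925
  f(mid) < 0, so root is in [6.281250, 6.312500]

midpoint = 6.281250


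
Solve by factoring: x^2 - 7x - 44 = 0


We need two numbers that multiply to -44 and add to -7.
Those numbers are -11 and 4 (since (-11) * 4 = -44 and (-11) + 4 = -7).
So x^2 - 7x - 44 = (x - 11)(x + 4) = 0
Setting each factor to zero: x = 11 or x = -4

x = -4, x = 11


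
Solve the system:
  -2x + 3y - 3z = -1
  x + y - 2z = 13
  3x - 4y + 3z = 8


Using Cramer's rule. Expand each determinant along the first row.
D  = (-2)*[1*3 - (-2)*(-4)] - 3*[1*3 - (-2)*3] + (-3)*[1*(-4) - 1*3]
  = (-2)*(-5) - 3*(9) + (-3)*(-7) = 4
Dx = (-1)*[1*3 - (-2)*(-4)] - 3*[13*3 - (-2)*8] + (-3)*[13*(-4) - 1*8]
  = (-1)*(-5) - 3*(55) + (-3)*(-60) = 20
Dy = (-2)*[13*3 - (-2)*8] - (-1)*[1*3 - (-2)*3] + (-3)*[1*8 - 13*3]
  = (-2)*(55) - (-1)*(9) + (-3)*(-31) = -8
Dz = (-2)*[1*8 - 13*(-4)] - 3*[1*8 - 13*3] + (-1)*[1*(-4) - 1*3]
  = (-2)*(60) - 3*(-31) + (-1)*(-7) = -20
x = Dx/D = 20/4 = 5, y = Dy/D = -8/4 = -2, z = Dz/D = -20/4 = -5
Check eq1: (-2)(5) + (3)(-2) + (-3)(-5) = -1 = -1 ✓
Check eq2: (1)(5) + (1)(-2) + (-2)(-5) = 13 = 13 ✓
Check eq3: (3)(5) + (-4)(-2) + (3)(-5) = 8 = 8 ✓

x = 5, y = -2, z = -5


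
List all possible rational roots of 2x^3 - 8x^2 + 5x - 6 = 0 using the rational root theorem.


Rational root theorem: possible roots are ±p/q where:
  p divides the constant term (-6): p ∈ {1, 2, 3, 6}
  q divides the leading coefficient (2): q ∈ {1, 2}

All possible rational roots: -6, -3, -2, -3/2, -1, -1/2, 1/2, 1, 3/2, 2, 3, 6

-6, -3, -2, -3/2, -1, -1/2, 1/2, 1, 3/2, 2, 3, 6


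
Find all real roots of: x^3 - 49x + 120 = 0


Let p(x) = x^3 - 49x + 120. By the rational root theorem (leading coefficient 1), any rational root is an integer divisor of 120: try ±1, ±2, ... in turn.
Test x = 1: value = 72 ≠ 0.
Test x = -1: value = 168 ≠ 0.
Test x = 2: value = 30 ≠ 0.
Test x = -2: value = 210 ≠ 0.
Test x = 3: value = 0 ✓, so (x - 3) is a factor.
Synthetic division by (x - 3): bring down 1; 1(3) + 0 = 3; 3(3) - 49 = -40; (-40)(3) + 120 = 0 → quotient x^2 + 3x - 40, remainder 0.
Solve the quadratic x^2 + 3x - 40 = 0: discriminant = 3^2 - 4(1)(-40) = 9 + 160 = 169.
sqrt(169) = 13, so x = (-3 ± 13)/2: x = 5 or x = -8.

x = -8, x = 3, x = 5


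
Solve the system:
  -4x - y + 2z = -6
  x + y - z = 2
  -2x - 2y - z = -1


Using Cramer's rule. Expand each determinant along the first row.
D  = (-4)*[1*(-1) - (-1)*(-2)] - (-1)*[1*(-1) - (-1)*(-2)] + 2*[1*(-2) - 1*(-2)]
  = (-4)*(-3) - (-1)*(-3) + 2*(0) = 9
Dx = (-6)*[1*(-1) - (-1)*(-2)] - (-1)*[2*(-1) - (-1)*(-1)] + 2*[2*(-2) - 1*(-1)]
  = (-6)*(-3) - (-1)*(-3) + 2*(-3) = 9
Dy = (-4)*[2*(-1) - (-1)*(-1)] - (-6)*[1*(-1) - (-1)*(-2)] + 2*[1*(-1) - 2*(-2)]
  = (-4)*(-3) - (-6)*(-3) + 2*(3) = 0
Dz = (-4)*[1*(-1) - 2*(-2)] - (-1)*[1*(-1) - 2*(-2)] + (-6)*[1*(-2) - 1*(-2)]
  = (-4)*(3) - (-1)*(3) + (-6)*(0) = -9
x = Dx/D = 9/9 = 1, y = Dy/D = 0/9 = 0, z = Dz/D = -9/9 = -1
Check eq1: (-4)(1) + (-1)(0) + (2)(-1) = -6 = -6 ✓
Check eq2: (1)(1) + (1)(0) + (-1)(-1) = 2 = 2 ✓
Check eq3: (-2)(1) + (-2)(0) + (-1)(-1) = -1 = -1 ✓

x = 1, y = 0, z = -1


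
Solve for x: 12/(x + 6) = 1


Multiply both sides by (x + 6): 12 = 1(x + 6)
Distribute: 12 = x + 6
x = 12 - 6 = 6
x = 6

x = 6


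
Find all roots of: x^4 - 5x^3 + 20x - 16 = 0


Let p(x) = x^4 - 5x^3 + 20x - 16. By the rational root theorem (leading coefficient 1), any rational root is an integer divisor of 16: try ±1, ±2, ... in turn.
Test x = 1: value = 0 ✓, so (x - 1) is a factor.
Synthetic division by (x - 1): bring down 1; 1(1) - 5 = -4; (-4)(1) + 0 = -4; (-4)(1) + 20 = 16; 16(1) - 16 = 0 → quotient x^3 - 4x^2 - 4x + 16, remainder 0.
Continue with the quotient x^3 - 4x^2 - 4x + 16 (candidates must divide 16; re-test x = 1 first in case it repeats).
Test x = 1: value = 9 ≠ 0.
Test x = -1: value = 15 ≠ 0.
Test x = 2: value = 0 ✓, so (x - 2) is a factor.
Synthetic division by (x - 2): bring down 1; 1(2) - 4 = -2; (-2)(2) - 4 = -8; (-8)(2) + 16 = 0 → quotient x^2 - 2x - 8, remainder 0.
Solve the quadratic x^2 - 2x - 8 = 0: discriminant = (-2)^2 - 4(1)(-8) = 4 + 32 = 36.
sqrt(36) = 6, so x = (2 ± 6)/2: x = 4 or x = -2.
Collecting all roots found:

x = -2, x = 1, x = 2, x = 4


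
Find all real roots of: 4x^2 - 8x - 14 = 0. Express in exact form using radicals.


Using the quadratic formula: x = (-b ± sqrt(b^2 - 4ac)) / (2a)
Here a = 4, b = -8, c = -14
Discriminant = b^2 - 4ac = (-8)^2 - 4(4)(-14) = 64 + 224 = 288
Since discriminant = 288 > 0, there are two real roots.
x = (8 ± 12*sqrt(2)) / 8
Simplifying: x = (2 ± 3*sqrt(2)) / 2
Numerically: x ≈ 3.1213 or x ≈ -1.1213

x = (2 + 3*sqrt(2)) / 2 or x = (2 - 3*sqrt(2)) / 2


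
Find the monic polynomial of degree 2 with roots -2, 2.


A monic polynomial with roots -2, 2 is:
p(x) = (x + 2)(x - 2)
After multiplying by (x + 2): x + 2
After multiplying by (x - 2): x^2 - 4

x^2 - 4


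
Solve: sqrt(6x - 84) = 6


Square both sides: 6x - 84 = 6^2 = 36
6x = 36 + 84 = 120
x = 20
Check: sqrt(6*20 - 84) = sqrt(36) = 6 ✓

x = 20


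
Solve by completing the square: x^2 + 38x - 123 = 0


Start: x^2 + 38x - 123 = 0
Move constant: x^2 + 38x = 123
Half of 38 is 19, squared is 361
Add 361 to both sides: x^2 + 38x + 361 = 484
(x + 19)^2 = 484
x + 19 = ±22
x = -19 + 22 = 3 or x = -19 - 22 = -41

x = -41, x = 3


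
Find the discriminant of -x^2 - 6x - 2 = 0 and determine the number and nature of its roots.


For ax^2 + bx + c = 0, discriminant D = b^2 - 4ac
Here a = -1, b = -6, c = -2
D = (-6)^2 - 4(-1)(-2) = 36 - 8 = 28

D = 28 > 0 but not a perfect square
The equation has 2 distinct real irrational roots.

Discriminant = 28, 2 distinct real irrational roots


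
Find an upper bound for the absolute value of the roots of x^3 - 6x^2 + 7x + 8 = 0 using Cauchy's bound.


Cauchy's bound: all roots r satisfy |r| <= 1 + max(|a_i/a_n|) for i = 0,...,n-1
where a_n is the leading coefficient.

Coefficients: [1, -6, 7, 8]
Leading coefficient a_n = 1
Ratios |a_i/a_n|: 6, 7, 8
Maximum ratio: 8
Cauchy's bound: |r| <= 1 + 8 = 9

Upper bound = 9


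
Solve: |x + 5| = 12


An absolute value equation |expr| = 12 gives two cases:
Case 1: x + 5 = 12
  x = 7, so x = 7
Case 2: x + 5 = -12
  x = -17, so x = -17

x = -17, x = 7


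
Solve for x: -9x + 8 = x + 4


Starting with: -9x + 8 = x + 4
Move all x terms to left: (-9 - 1)x = 4 - 8
Simplify: -10x = -4
Divide both sides by -10: x = 2/5

x = 2/5


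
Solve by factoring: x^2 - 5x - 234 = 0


We need two numbers that multiply to -234 and add to -5.
Those numbers are 13 and -18 (since 13 * (-18) = -234 and 13 + (-18) = -5).
So x^2 - 5x - 234 = (x + 13)(x - 18) = 0
Setting each factor to zero: x = -13 or x = 18

x = -13, x = 18


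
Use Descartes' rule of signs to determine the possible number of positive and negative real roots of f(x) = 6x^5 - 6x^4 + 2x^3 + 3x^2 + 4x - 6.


Descartes' rule of signs:

For positive roots, count sign changes in f(x) = 6x^5 - 6x^4 + 2x^3 + 3x^2 + 4x - 6:
Signs of coefficients: +, -, +, +, +, -
Number of sign changes: 3
Possible positive real roots: 3, 1

For negative roots, examine f(-x) = -6x^5 - 6x^4 - 2x^3 + 3x^2 - 4x - 6:
Signs of coefficients: -, -, -, +, -, -
Number of sign changes: 2
Possible negative real roots: 2, 0

Positive roots: 3 or 1; Negative roots: 2 or 0


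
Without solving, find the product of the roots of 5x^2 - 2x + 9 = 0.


By Vieta's formulas for ax^2 + bx + c = 0:
  Sum of roots = -b/a
  Product of roots = c/a

Here a = 5, b = -2, c = 9
Sum = -(-2)/5 = 2/5
Product = 9/5 = 9/5

Product = 9/5


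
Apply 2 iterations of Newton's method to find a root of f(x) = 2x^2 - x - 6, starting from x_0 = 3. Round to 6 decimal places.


Newton's method: x_(n+1) = x_n - f(x_n)/f'(x_n)
f(x) = 2x^2 - x - 6
f'(x) = 4x - 1

Iteration 1:
  f(3.000000) = 9.000000
  f'(3.000000) = 11.000000
  x_1 = 3.000000 - (9.000000)/(11.000000) = 2.181818

Iteration 2:
  f(2.181818) = 1.338843
  f'(2.181818) = 7.727273
  x_2 = 2.181818 - (1.338843)/(7.727273) = 2.008556

x_2 = 2.008556


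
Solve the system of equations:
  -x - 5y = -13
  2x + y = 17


Using Cramer's rule:
Determinant D = (-1)(1) - (2)(-5) = -1 + 10 = 9
Dx = (-13)(1) - (17)(-5) = -13 + 85 = 72
Dy = (-1)(17) - (2)(-13) = -17 + 26 = 9
x = Dx/D = 72/9 = 8
y = Dy/D = 9/9 = 1

x = 8, y = 1


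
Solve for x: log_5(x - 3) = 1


Convert to exponential form: x - 3 = 5^1 = 5
x = 5 + 3 = 8
Check: log_5(8 - 3) = log_5(5) = log_5(5) = 1 ✓

x = 8


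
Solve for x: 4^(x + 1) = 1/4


Express both sides with the same base.
1/4 = 4^(-1)
Since the bases match, equate exponents: x + 1 = -1
So x = -1 - (1) = -2

x = -2


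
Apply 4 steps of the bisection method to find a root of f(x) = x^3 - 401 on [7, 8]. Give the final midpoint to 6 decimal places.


f(x) = x^3 - 401
f(7) = -58 < 0
f(8) = 111 > 0

Step 1: midpoint = (7.000000 + 8.000000)/2 = 7.500000
  f(7.500000) = 20.875000
  f(mid) > 0, so root is in [7.000000, 7.500000]

Step 2: midpoint = (7.000000 + 7.500000)/2 = 7.250000
  f(7.250000) = -19.921875
  f(mid) < 0, so root is in [7.250000, 7.500000]

Step 3: midpoint = (7.250000 + 7.500000)/2 = 7.375000
  f(7.375000) = 0.130859
  f(mid) > 0, so root is in [7.250000, 7.375000]

Step 4: midpoint = (7.250000 + 7.375000)/2 = 7.312500
  f(7.312500) = -9.981201
  f(mid) < 0, so root is in [7.312500, 7.375000]

midpoint = 7.312500


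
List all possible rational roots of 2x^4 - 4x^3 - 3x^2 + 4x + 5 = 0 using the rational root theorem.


Rational root theorem: possible roots are ±p/q where:
  p divides the constant term (5): p ∈ {1, 5}
  q divides the leading coefficient (2): q ∈ {1, 2}

All possible rational roots: -5, -5/2, -1, -1/2, 1/2, 1, 5/2, 5

-5, -5/2, -1, -1/2, 1/2, 1, 5/2, 5


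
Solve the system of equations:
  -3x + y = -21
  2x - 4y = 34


Using Cramer's rule:
Determinant D = (-3)(-4) - (2)(1) = 12 - 2 = 10
Dx = (-21)(-4) - (34)(1) = 84 - 34 = 50
Dy = (-3)(34) - (2)(-21) = -102 + 42 = -60
x = Dx/D = 50/10 = 5
y = Dy/D = -60/10 = -6

x = 5, y = -6


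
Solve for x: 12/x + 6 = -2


Subtract 6 from both sides: 12/x = -8
Multiply both sides by x: 12 = -8 * x
Divide by -8: x = -3/2

x = -3/2


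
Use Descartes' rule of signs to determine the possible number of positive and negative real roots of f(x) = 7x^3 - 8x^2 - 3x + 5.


Descartes' rule of signs:

For positive roots, count sign changes in f(x) = 7x^3 - 8x^2 - 3x + 5:
Signs of coefficients: +, -, -, +
Number of sign changes: 2
Possible positive real roots: 2, 0

For negative roots, examine f(-x) = -7x^3 - 8x^2 + 3x + 5:
Signs of coefficients: -, -, +, +
Number of sign changes: 1
Possible negative real roots: 1

Positive roots: 2 or 0; Negative roots: 1


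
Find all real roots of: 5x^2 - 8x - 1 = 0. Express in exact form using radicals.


Using the quadratic formula: x = (-b ± sqrt(b^2 - 4ac)) / (2a)
Here a = 5, b = -8, c = -1
Discriminant = b^2 - 4ac = (-8)^2 - 4(5)(-1) = 64 + 20 = 84
Since discriminant = 84 > 0, there are two real roots.
x = (8 ± 2*sqrt(21)) / 10
Simplifying: x = (4 ± sqrt(21)) / 5
Numerically: x ≈ 1.7165 or x ≈ -0.1165

x = (4 + sqrt(21)) / 5 or x = (4 - sqrt(21)) / 5


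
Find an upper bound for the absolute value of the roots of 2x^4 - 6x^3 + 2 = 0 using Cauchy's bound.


Cauchy's bound: all roots r satisfy |r| <= 1 + max(|a_i/a_n|) for i = 0,...,n-1
where a_n is the leading coefficient.

Coefficients: [2, -6, 0, 0, 2]
Leading coefficient a_n = 2
Ratios |a_i/a_n|: 3, 0, 0, 1
Maximum ratio: 3
Cauchy's bound: |r| <= 1 + 3 = 4

Upper bound = 4


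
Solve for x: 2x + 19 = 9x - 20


Starting with: 2x + 19 = 9x - 20
Move all x terms to left: (2 - 9)x = -20 - 19
Simplify: -7x = -39
Divide both sides by -7: x = 39/7

x = 39/7


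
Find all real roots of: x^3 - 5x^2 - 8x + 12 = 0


Let p(x) = x^3 - 5x^2 - 8x + 12. By the rational root theorem (leading coefficient 1), any rational root is an integer divisor of 12: try ±1, ±2, ... in turn.
Test x = 1: value = 0 ✓, so (x - 1) is a factor.
Synthetic division by (x - 1): bring down 1; 1(1) - 5 = -4; (-4)(1) - 8 = -12; (-12)(1) + 12 = 0 → quotient x^2 - 4x - 12, remainder 0.
Solve the quadratic x^2 - 4x - 12 = 0: discriminant = (-4)^2 - 4(1)(-12) = 16 + 48 = 64.
sqrt(64) = 8, so x = (4 ± 8)/2: x = 6 or x = -2.

x = -2, x = 1, x = 6


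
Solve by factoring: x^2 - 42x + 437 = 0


We need two numbers that multiply to 437 and add to -42.
Those numbers are -19 and -23 (since (-19) * (-23) = 437 and (-19) + (-23) = -42).
So x^2 - 42x + 437 = (x - 19)(x - 23) = 0
Setting each factor to zero: x = 19 or x = 23

x = 19, x = 23


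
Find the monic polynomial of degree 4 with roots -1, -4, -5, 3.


A monic polynomial with roots -1, -4, -5, 3 is:
p(x) = (x + 1)(x + 4)(x + 5)(x - 3)
After multiplying by (x + 1): x + 1
After multiplying by (x + 4): x^2 + 5x + 4
After multiplying by (x + 5): x^3 + 10x^2 + 29x + 20
After multiplying by (x - 3): x^4 + 7x^3 - x^2 - 67x - 60

x^4 + 7x^3 - x^2 - 67x - 60


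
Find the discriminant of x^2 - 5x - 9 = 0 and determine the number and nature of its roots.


For ax^2 + bx + c = 0, discriminant D = b^2 - 4ac
Here a = 1, b = -5, c = -9
D = (-5)^2 - 4(1)(-9) = 25 + 36 = 61

D = 61 > 0 but not a perfect square
The equation has 2 distinct real irrational roots.

Discriminant = 61, 2 distinct real irrational roots


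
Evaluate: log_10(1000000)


We need the exponent such that 10^? = 1000000
10^6 = 1000000
Therefore log_10(1000000) = 6

6


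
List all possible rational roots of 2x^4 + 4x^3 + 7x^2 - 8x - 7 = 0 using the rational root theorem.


Rational root theorem: possible roots are ±p/q where:
  p divides the constant term (-7): p ∈ {1, 7}
  q divides the leading coefficient (2): q ∈ {1, 2}

All possible rational roots: -7, -7/2, -1, -1/2, 1/2, 1, 7/2, 7

-7, -7/2, -1, -1/2, 1/2, 1, 7/2, 7


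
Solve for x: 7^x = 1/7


Express both sides with the same base.
1/7 = 7^(-1)
Since the bases match: x = -1

x = -1


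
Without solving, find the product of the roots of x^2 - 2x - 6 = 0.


By Vieta's formulas for ax^2 + bx + c = 0:
  Sum of roots = -b/a
  Product of roots = c/a

Here a = 1, b = -2, c = -6
Sum = -(-2)/1 = 2
Product = -6/1 = -6

Product = -6


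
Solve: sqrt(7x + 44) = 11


Square both sides: 7x + 44 = 11^2 = 121
7x = 121 - 44 = 77
x = 11
Check: sqrt(7*11 + 44) = sqrt(121) = 11 ✓

x = 11


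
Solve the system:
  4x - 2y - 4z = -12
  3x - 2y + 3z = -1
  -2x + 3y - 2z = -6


Using Cramer's rule. Expand each determinant along the first row.
D  = 4*[(-2)*(-2) - 3*3] - (-2)*[3*(-2) - 3*(-2)] + (-4)*[3*3 - (-2)*(-2)]
  = 4*(-5) - (-2)*(0) + (-4)*(5) = -40
Dx = (-12)*[(-2)*(-2) - 3*3] - (-2)*[(-1)*(-2) - 3*(-6)] + (-4)*[(-1)*3 - (-2)*(-6)]
  = (-12)*(-5) - (-2)*(20) + (-4)*(-15) = 160
Dy = 4*[(-1)*(-2) - 3*(-6)] - (-12)*[3*(-2) - 3*(-2)] + (-4)*[3*(-6) - (-1)*(-2)]
  = 4*(20) - (-12)*(0) + (-4)*(-20) = 160
Dz = 4*[(-2)*(-6) - (-1)*3] - (-2)*[3*(-6) - (-1)*(-2)] + (-12)*[3*3 - (-2)*(-2)]
  = 4*(15) - (-2)*(-20) + (-12)*(5) = -40
x = Dx/D = 160/-40 = -4, y = Dy/D = 160/-40 = -4, z = Dz/D = -40/-40 = 1
Check eq1: (4)(-4) + (-2)(-4) + (-4)(1) = -12 = -12 ✓
Check eq2: (3)(-4) + (-2)(-4) + (3)(1) = -1 = -1 ✓
Check eq3: (-2)(-4) + (3)(-4) + (-2)(1) = -6 = -6 ✓

x = -4, y = -4, z = 1


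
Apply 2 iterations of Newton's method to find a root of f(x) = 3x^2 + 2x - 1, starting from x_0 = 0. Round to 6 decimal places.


Newton's method: x_(n+1) = x_n - f(x_n)/f'(x_n)
f(x) = 3x^2 + 2x - 1
f'(x) = 6x + 2

Iteration 1:
  f(0.000000) = -1.000000
  f'(0.000000) = 2.000000
  x_1 = 0.000000 - (-1.000000)/(2.000000) = 0.500000

Iteration 2:
  f(0.500000) = 0.750000
  f'(0.500000) = 5.000000
  x_2 = 0.500000 - (0.750000)/(5.000000) = 0.350000

x_2 = 0.350000


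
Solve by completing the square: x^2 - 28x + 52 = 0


Start: x^2 - 28x + 52 = 0
Move constant: x^2 - 28x = -52
Half of -28 is -14, squared is 196
Add 196 to both sides: x^2 - 28x + 196 = 144
(x - 14)^2 = 144
x - 14 = ±12
x = 14 + 12 = 26 or x = 14 - 12 = 2

x = 2, x = 26


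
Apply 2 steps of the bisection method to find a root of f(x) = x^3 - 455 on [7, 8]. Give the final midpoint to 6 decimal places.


f(x) = x^3 - 455
f(7) = -112 < 0
f(8) = 57 > 0

Step 1: midpoint = (7.000000 + 8.000000)/2 = 7.500000
  f(7.500000) = -33.125000
  f(mid) < 0, so root is in [7.500000, 8.000000]

Step 2: midpoint = (7.500000 + 8.000000)/2 = 7.750000
  f(7.750000) = 10.484375
  f(mid) > 0, so root is in [7.500000, 7.750000]

midpoint = 7.750000


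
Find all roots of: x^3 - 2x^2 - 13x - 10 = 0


Let p(x) = x^3 - 2x^2 - 13x - 10. By the rational root theorem (leading coefficient 1), any rational root is an integer divisor of 10: try ±1, ±2, ... in turn.
Test x = 1: value = -24 ≠ 0.
Test x = -1: value = 0 ✓, so (x + 1) is a factor.
Synthetic division by (x + 1): bring down 1; 1(-1) - 2 = -3; (-3)(-1) - 13 = -10; (-10)(-1) - 10 = 0 → quotient x^2 - 3x - 10, remainder 0.
Solve the quadratic x^2 - 3x - 10 = 0: discriminant = (-3)^2 - 4(1)(-10) = 9 + 40 = 49.
sqrt(49) = 7, so x = (3 ± 7)/2: x = 5 or x = -2.
Collecting all roots found:

x = -2, x = -1, x = 5


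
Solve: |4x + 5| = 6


An absolute value equation |expr| = 6 gives two cases:
Case 1: 4x + 5 = 6
  4x = 1, so x = 1/4
Case 2: 4x + 5 = -6
  4x = -11, so x = -11/4

x = -11/4, x = 1/4


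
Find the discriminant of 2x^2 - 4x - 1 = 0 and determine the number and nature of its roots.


For ax^2 + bx + c = 0, discriminant D = b^2 - 4ac
Here a = 2, b = -4, c = -1
D = (-4)^2 - 4(2)(-1) = 16 + 8 = 24

D = 24 > 0 but not a perfect square
The equation has 2 distinct real irrational roots.

Discriminant = 24, 2 distinct real irrational roots


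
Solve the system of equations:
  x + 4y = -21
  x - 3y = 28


Using Cramer's rule:
Determinant D = (1)(-3) - (1)(4) = -3 - 4 = -7
Dx = (-21)(-3) - (28)(4) = 63 - 112 = -49
Dy = (1)(28) - (1)(-21) = 28 + 21 = 49
x = Dx/D = -49/-7 = 7
y = Dy/D = 49/-7 = -7

x = 7, y = -7


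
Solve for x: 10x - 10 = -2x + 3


Starting with: 10x - 10 = -2x + 3
Move all x terms to left: (10 + 2)x = 3 + 10
Simplify: 12x = 13
Divide both sides by 12: x = 13/12

x = 13/12


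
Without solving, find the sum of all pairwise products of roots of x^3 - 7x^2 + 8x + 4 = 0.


By Vieta's formulas for x^3 + bx^2 + cx + d = 0:
  r1 + r2 + r3 = -b/a = 7
  r1*r2 + r1*r3 + r2*r3 = c/a = 8
  r1*r2*r3 = -d/a = -4


Sum of pairwise products = 8


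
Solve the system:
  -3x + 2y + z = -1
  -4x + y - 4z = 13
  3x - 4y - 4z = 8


Using Cramer's rule. Expand each determinant along the first row.
D  = (-3)*[1*(-4) - (-4)*(-4)] - 2*[(-4)*(-4) - (-4)*3] + 1*[(-4)*(-4) - 1*3]
  = (-3)*(-20) - 2*(28) + 1*(13) = 17
Dx = (-1)*[1*(-4) - (-4)*(-4)] - 2*[13*(-4) - (-4)*8] + 1*[13*(-4) - 1*8]
  = (-1)*(-20) - 2*(-20) + 1*(-60) = 0
Dy = (-3)*[13*(-4) - (-4)*8] - (-1)*[(-4)*(-4) - (-4)*3] + 1*[(-4)*8 - 13*3]
  = (-3)*(-20) - (-1)*(28) + 1*(-71) = 17
Dz = (-3)*[1*8 - 13*(-4)] - 2*[(-4)*8 - 13*3] + (-1)*[(-4)*(-4) - 1*3]
  = (-3)*(60) - 2*(-71) + (-1)*(13) = -51
x = Dx/D = 0/17 = 0, y = Dy/D = 17/17 = 1, z = Dz/D = -51/17 = -3
Check eq1: (-3)(0) + (2)(1) + (1)(-3) = -1 = -1 ✓
Check eq2: (-4)(0) + (1)(1) + (-4)(-3) = 13 = 13 ✓
Check eq3: (3)(0) + (-4)(1) + (-4)(-3) = 8 = 8 ✓

x = 0, y = 1, z = -3


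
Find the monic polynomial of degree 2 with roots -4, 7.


A monic polynomial with roots -4, 7 is:
p(x) = (x + 4)(x - 7)
After multiplying by (x + 4): x + 4
After multiplying by (x - 7): x^2 - 3x - 28

x^2 - 3x - 28


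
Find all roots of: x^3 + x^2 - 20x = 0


The constant term is 0, so x = 0 is a root. Factor out x:
  x^2 + x - 20 = 0
Solve the quadratic x^2 + x - 20 = 0: discriminant = 1^2 - 4(1)(-20) = 1 + 80 = 81.
sqrt(81) = 9, so x = (-1 ± 9)/2: x = 4 or x = -5.
Collecting all roots found:

x = -5, x = 0, x = 4


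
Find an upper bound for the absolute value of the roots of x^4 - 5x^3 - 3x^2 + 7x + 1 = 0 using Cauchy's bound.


Cauchy's bound: all roots r satisfy |r| <= 1 + max(|a_i/a_n|) for i = 0,...,n-1
where a_n is the leading coefficient.

Coefficients: [1, -5, -3, 7, 1]
Leading coefficient a_n = 1
Ratios |a_i/a_n|: 5, 3, 7, 1
Maximum ratio: 7
Cauchy's bound: |r| <= 1 + 7 = 8

Upper bound = 8


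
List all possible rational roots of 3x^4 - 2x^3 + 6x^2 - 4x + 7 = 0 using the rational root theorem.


Rational root theorem: possible roots are ±p/q where:
  p divides the constant term (7): p ∈ {1, 7}
  q divides the leading coefficient (3): q ∈ {1, 3}

All possible rational roots: -7, -7/3, -1, -1/3, 1/3, 1, 7/3, 7

-7, -7/3, -1, -1/3, 1/3, 1, 7/3, 7


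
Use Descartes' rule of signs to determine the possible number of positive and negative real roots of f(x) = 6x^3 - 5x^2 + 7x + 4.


Descartes' rule of signs:

For positive roots, count sign changes in f(x) = 6x^3 - 5x^2 + 7x + 4:
Signs of coefficients: +, -, +, +
Number of sign changes: 2
Possible positive real roots: 2, 0

For negative roots, examine f(-x) = -6x^3 - 5x^2 - 7x + 4:
Signs of coefficients: -, -, -, +
Number of sign changes: 1
Possible negative real roots: 1

Positive roots: 2 or 0; Negative roots: 1


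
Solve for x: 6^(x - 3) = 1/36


Express both sides with the same base.
1/36 = 6^(-2)
Since the bases match, equate exponents: x - 3 = -2
So x = -2 - (-3) = 1

x = 1


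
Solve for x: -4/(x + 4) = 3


Multiply both sides by (x + 4): -4 = 3(x + 4)
Distribute: -4 = 3x + 12
3x = -4 - 12 = -16
x = -16/3

x = -16/3


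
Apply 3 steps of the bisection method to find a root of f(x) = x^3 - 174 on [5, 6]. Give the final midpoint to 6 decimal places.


f(x) = x^3 - 174
f(5) = -49 < 0
f(6) = 42 > 0

Step 1: midpoint = (5.000000 + 6.000000)/2 = 5.500000
  f(5.500000) = -7.625000
  f(mid) < 0, so root is in [5.500000, 6.000000]

Step 2: midpoint = (5.500000 + 6.000000)/2 = 5.750000
  f(5.750000) = 16.109375
  f(mid) > 0, so root is in [5.500000, 5.750000]

Step 3: midpoint = (5.500000 + 5.750000)/2 = 5.625000
  f(5.625000) = 3.978516
  f(mid) > 0, so root is in [5.500000, 5.625000]

midpoint = 5.625000


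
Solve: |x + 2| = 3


An absolute value equation |expr| = 3 gives two cases:
Case 1: x + 2 = 3
  x = 1, so x = 1
Case 2: x + 2 = -3
  x = -5, so x = -5

x = -5, x = 1


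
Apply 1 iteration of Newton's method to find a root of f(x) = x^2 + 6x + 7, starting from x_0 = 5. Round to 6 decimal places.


Newton's method: x_(n+1) = x_n - f(x_n)/f'(x_n)
f(x) = x^2 + 6x + 7
f'(x) = 2x + 6

Iteration 1:
  f(5.000000) = 62.000000
  f'(5.000000) = 16.000000
  x_1 = 5.000000 - (62.000000)/(16.000000) = 1.125000

x_1 = 1.125000


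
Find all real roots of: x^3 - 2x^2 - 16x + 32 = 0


Let p(x) = x^3 - 2x^2 - 16x + 32. By the rational root theorem (leading coefficient 1), any rational root is an integer divisor of 32: try ±1, ±2, ... in turn.
Test x = 1: value = 15 ≠ 0.
Test x = -1: value = 45 ≠ 0.
Test x = 2: value = 0 ✓, so (x - 2) is a factor.
Synthetic division by (x - 2): bring down 1; 1(2) - 2 = 0; 0(2) - 16 = -16; (-16)(2) + 32 = 0 → quotient x^2 - 16, remainder 0.
Solve the quadratic x^2 - 16 = 0: discriminant = 0^2 - 4(1)(-16) = 0 + 64 = 64.
sqrt(64) = 8, so x = (0 ± 8)/2: x = 4 or x = -4.

x = -4, x = 2, x = 4


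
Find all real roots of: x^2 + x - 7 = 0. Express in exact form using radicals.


Using the quadratic formula: x = (-b ± sqrt(b^2 - 4ac)) / (2a)
Here a = 1, b = 1, c = -7
Discriminant = b^2 - 4ac = 1^2 - 4(1)(-7) = 1 + 28 = 29
Since discriminant = 29 > 0, there are two real roots.
x = (-1 ± sqrt(29)) / 2
Numerically: x ≈ 2.1926 or x ≈ -3.1926

x = (-1 + sqrt(29)) / 2 or x = (-1 - sqrt(29)) / 2


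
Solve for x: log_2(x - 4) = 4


Convert to exponential form: x - 4 = 2^4 = 16
x = 16 + 4 = 20
Check: log_2(20 - 4) = log_2(16) = log_2(16) = 4 ✓

x = 20


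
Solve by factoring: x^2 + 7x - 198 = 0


We need two numbers that multiply to -198 and add to 7.
Those numbers are -11 and 18 (since (-11) * 18 = -198 and (-11) + 18 = 7).
So x^2 + 7x - 198 = (x - 11)(x + 18) = 0
Setting each factor to zero: x = 11 or x = -18

x = -18, x = 11


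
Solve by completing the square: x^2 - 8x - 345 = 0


Start: x^2 - 8x - 345 = 0
Move constant: x^2 - 8x = 345
Half of -8 is -4, squared is 16
Add 16 to both sides: x^2 - 8x + 16 = 361
(x - 4)^2 = 361
x - 4 = ±19
x = 4 + 19 = 23 or x = 4 - 19 = -15

x = -15, x = 23


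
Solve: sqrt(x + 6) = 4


Square both sides: x + 6 = 4^2 = 16
x = 16 - 6 = 10
x = 10
Check: sqrt(1*10 + 6) = sqrt(16) = 4 ✓

x = 10


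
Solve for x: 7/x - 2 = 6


Subtract -2 from both sides: 7/x = 8
Multiply both sides by x: 7 = 8 * x
Divide by 8: x = 7/8

x = 7/8


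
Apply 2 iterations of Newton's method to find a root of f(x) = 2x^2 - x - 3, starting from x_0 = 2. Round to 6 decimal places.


Newton's method: x_(n+1) = x_n - f(x_n)/f'(x_n)
f(x) = 2x^2 - x - 3
f'(x) = 4x - 1

Iteration 1:
  f(2.000000) = 3.000000
  f'(2.000000) = 7.000000
  x_1 = 2.000000 - (3.000000)/(7.000000) = 1.571429

Iteration 2:
  f(1.571429) = 0.367347
  f'(1.571429) = 5.285714
  x_2 = 1.571429 - (0.367347)/(5.285714) = 1.501931

x_2 = 1.501931


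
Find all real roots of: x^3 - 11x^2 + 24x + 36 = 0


Let p(x) = x^3 - 11x^2 + 24x + 36. By the rational root theorem (leading coefficient 1), any rational root is an integer divisor of 36: try ±1, ±2, ... in turn.
Test x = 1: value = 50 ≠ 0.
Test x = -1: value = 0 ✓, so (x + 1) is a factor.
Synthetic division by (x + 1): bring down 1; 1(-1) - 11 = -12; (-12)(-1) + 24 = 36; 36(-1) + 36 = 0 → quotient x^2 - 12x + 36, remainder 0.
Solve the quadratic x^2 - 12x + 36 = 0: discriminant = (-12)^2 - 4(1)(36) = 144 - 144 = 0.
Discriminant = 0, so a double root: x = 12/2 = 6.

x = -1, x = 6 (multiplicity 2)


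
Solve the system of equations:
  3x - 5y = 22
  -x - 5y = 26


Using Cramer's rule:
Determinant D = (3)(-5) - (-1)(-5) = -15 - 5 = -20
Dx = (22)(-5) - (26)(-5) = -110 + 130 = 20
Dy = (3)(26) - (-1)(22) = 78 + 22 = 100
x = Dx/D = 20/-20 = -1
y = Dy/D = 100/-20 = -5

x = -1, y = -5


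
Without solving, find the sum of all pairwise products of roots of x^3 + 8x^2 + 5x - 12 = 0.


By Vieta's formulas for x^3 + bx^2 + cx + d = 0:
  r1 + r2 + r3 = -b/a = -8
  r1*r2 + r1*r3 + r2*r3 = c/a = 5
  r1*r2*r3 = -d/a = 12


Sum of pairwise products = 5


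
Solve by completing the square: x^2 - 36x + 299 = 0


Start: x^2 - 36x + 299 = 0
Move constant: x^2 - 36x = -299
Half of -36 is -18, squared is 324
Add 324 to both sides: x^2 - 36x + 324 = 25
(x - 18)^2 = 25
x - 18 = ±5
x = 18 + 5 = 23 or x = 18 - 5 = 13

x = 13, x = 23


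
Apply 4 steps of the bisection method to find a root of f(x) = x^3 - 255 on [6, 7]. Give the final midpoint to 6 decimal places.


f(x) = x^3 - 255
f(6) = -39 < 0
f(7) = 88 > 0

Step 1: midpoint = (6.000000 + 7.000000)/2 = 6.500000
  f(6.500000) = 19.625000
  f(mid) > 0, so root is in [6.000000, 6.500000]

Step 2: midpoint = (6.000000 + 6.500000)/2 = 6.250000
  f(6.250000) = -10.859375
  f(mid) < 0, so root is in [6.250000, 6.500000]

Step 3: midpoint = (6.250000 + 6.500000)/2 = 6.375000
  f(6.375000) = 4.083984
  f(mid) > 0, so root is in [6.250000, 6.375000]

Step 4: midpoint = (6.250000 + 6.375000)/2 = 6.312500
  f(6.312500) = -3.461670
  f(mid) < 0, so root is in [6.312500, 6.375000]

midpoint = 6.312500


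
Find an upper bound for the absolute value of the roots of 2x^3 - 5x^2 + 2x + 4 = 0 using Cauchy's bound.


Cauchy's bound: all roots r satisfy |r| <= 1 + max(|a_i/a_n|) for i = 0,...,n-1
where a_n is the leading coefficient.

Coefficients: [2, -5, 2, 4]
Leading coefficient a_n = 2
Ratios |a_i/a_n|: 5/2, 1, 2
Maximum ratio: 5/2
Cauchy's bound: |r| <= 1 + 5/2 = 7/2

Upper bound = 7/2


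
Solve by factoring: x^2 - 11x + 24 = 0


We need two numbers that multiply to 24 and add to -11.
Those numbers are -8 and -3 (since (-8) * (-3) = 24 and (-8) + (-3) = -11).
So x^2 - 11x + 24 = (x - 8)(x - 3) = 0
Setting each factor to zero: x = 8 or x = 3

x = 3, x = 8


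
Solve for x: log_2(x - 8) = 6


Convert to exponential form: x - 8 = 2^6 = 64
x = 64 + 8 = 72
Check: log_2(72 - 8) = log_2(64) = log_2(64) = 6 ✓

x = 72


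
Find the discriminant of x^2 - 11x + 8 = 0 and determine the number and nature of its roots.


For ax^2 + bx + c = 0, discriminant D = b^2 - 4ac
Here a = 1, b = -11, c = 8
D = (-11)^2 - 4(1)(8) = 121 - 32 = 89

D = 89 > 0 but not a perfect square
The equation has 2 distinct real irrational roots.

Discriminant = 89, 2 distinct real irrational roots


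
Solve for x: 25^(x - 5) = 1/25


Express both sides with the same base.
1/25 = 25^(-1)
Since the bases match, equate exponents: x - 5 = -1
So x = -1 - (-5) = 4

x = 4
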